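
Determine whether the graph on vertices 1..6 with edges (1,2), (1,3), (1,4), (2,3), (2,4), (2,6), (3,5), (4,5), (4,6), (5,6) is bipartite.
No (odd cycle of length 3: 4 -> 1 -> 2 -> 4)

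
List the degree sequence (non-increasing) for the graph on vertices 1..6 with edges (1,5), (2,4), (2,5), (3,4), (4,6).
[3, 2, 2, 1, 1, 1] (degrees: deg(1)=1, deg(2)=2, deg(3)=1, deg(4)=3, deg(5)=2, deg(6)=1)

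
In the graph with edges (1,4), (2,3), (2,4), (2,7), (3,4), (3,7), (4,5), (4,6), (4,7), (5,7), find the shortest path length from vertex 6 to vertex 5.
2 (path: 6 -> 4 -> 5, 2 edges)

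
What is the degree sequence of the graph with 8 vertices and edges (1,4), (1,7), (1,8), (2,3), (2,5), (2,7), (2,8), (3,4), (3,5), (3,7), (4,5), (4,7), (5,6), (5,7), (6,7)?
[6, 5, 4, 4, 4, 3, 2, 2] (degrees: deg(1)=3, deg(2)=4, deg(3)=4, deg(4)=4, deg(5)=5, deg(6)=2, deg(7)=6, deg(8)=2)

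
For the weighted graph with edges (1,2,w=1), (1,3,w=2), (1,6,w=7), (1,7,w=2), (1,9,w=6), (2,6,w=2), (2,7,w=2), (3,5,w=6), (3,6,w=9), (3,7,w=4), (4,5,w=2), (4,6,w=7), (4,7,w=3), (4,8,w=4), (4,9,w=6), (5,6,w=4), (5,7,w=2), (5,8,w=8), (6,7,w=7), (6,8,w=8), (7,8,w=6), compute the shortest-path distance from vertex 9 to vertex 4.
6 (path: 9 -> 4; weights 6 = 6)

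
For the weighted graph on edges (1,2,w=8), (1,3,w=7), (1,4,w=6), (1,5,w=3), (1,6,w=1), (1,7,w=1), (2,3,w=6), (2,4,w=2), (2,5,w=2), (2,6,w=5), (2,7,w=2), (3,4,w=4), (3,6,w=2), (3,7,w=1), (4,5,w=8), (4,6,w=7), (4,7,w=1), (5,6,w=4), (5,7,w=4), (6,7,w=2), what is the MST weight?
8 (MST edges: (1,6,w=1), (1,7,w=1), (2,4,w=2), (2,5,w=2), (3,7,w=1), (4,7,w=1); sum of weights 1 + 1 + 2 + 2 + 1 + 1 = 8)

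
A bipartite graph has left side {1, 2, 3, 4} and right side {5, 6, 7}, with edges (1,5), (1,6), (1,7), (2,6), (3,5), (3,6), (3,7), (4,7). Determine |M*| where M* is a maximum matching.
3 (matching: (1,7), (2,6), (3,5); upper bound min(|L|,|R|) = min(4,3) = 3)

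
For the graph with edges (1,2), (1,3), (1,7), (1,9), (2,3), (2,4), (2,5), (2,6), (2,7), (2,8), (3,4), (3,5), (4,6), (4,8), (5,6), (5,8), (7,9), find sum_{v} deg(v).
34 (handshake: sum of degrees = 2|E| = 2 x 17 = 34)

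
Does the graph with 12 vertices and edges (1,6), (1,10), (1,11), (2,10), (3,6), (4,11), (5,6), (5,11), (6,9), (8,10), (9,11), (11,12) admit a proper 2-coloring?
Yes. Partition: {1, 2, 3, 4, 5, 7, 8, 9, 12}, {6, 10, 11}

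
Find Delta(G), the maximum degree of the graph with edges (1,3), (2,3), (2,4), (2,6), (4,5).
3 (attained at vertex 2)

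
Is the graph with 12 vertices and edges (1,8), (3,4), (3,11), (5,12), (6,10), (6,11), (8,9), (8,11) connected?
No, it has 4 components: {1, 3, 4, 6, 8, 9, 10, 11}, {2}, {5, 12}, {7}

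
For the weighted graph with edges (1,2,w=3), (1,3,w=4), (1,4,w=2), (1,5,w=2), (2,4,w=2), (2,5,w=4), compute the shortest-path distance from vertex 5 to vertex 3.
6 (path: 5 -> 1 -> 3; weights 2 + 4 = 6)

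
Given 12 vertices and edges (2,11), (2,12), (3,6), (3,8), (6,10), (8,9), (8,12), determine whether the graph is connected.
No, it has 5 components: {1}, {2, 3, 6, 8, 9, 10, 11, 12}, {4}, {5}, {7}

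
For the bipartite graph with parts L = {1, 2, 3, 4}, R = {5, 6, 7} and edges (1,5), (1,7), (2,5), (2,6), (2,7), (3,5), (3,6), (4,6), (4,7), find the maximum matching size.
3 (matching: (1,7), (2,6), (3,5); upper bound min(|L|,|R|) = min(4,3) = 3)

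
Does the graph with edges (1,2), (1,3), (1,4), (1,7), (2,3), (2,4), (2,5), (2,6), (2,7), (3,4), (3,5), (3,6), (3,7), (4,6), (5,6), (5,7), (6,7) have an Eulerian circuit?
No (2 vertices have odd degree: {6, 7}; Eulerian circuit requires 0)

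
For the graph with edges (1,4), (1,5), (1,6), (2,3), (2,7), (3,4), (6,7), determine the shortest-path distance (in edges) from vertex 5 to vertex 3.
3 (path: 5 -> 1 -> 4 -> 3, 3 edges)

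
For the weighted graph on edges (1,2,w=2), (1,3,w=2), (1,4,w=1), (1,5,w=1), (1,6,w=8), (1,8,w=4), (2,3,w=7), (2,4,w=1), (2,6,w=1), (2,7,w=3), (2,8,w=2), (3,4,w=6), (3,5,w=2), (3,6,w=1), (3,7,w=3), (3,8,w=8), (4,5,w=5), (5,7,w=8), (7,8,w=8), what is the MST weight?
10 (MST edges: (1,4,w=1), (1,5,w=1), (2,4,w=1), (2,6,w=1), (2,7,w=3), (2,8,w=2), (3,6,w=1); sum of weights 1 + 1 + 1 + 1 + 3 + 2 + 1 = 10)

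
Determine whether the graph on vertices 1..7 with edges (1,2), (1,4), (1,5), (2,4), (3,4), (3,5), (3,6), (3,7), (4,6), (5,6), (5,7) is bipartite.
No (odd cycle of length 3: 2 -> 1 -> 4 -> 2)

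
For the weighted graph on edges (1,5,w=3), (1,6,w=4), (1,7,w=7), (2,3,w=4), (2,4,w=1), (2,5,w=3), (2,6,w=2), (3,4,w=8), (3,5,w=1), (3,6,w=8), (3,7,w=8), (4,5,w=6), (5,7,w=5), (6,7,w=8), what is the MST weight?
15 (MST edges: (1,5,w=3), (2,4,w=1), (2,5,w=3), (2,6,w=2), (3,5,w=1), (5,7,w=5); sum of weights 3 + 1 + 3 + 2 + 1 + 5 = 15)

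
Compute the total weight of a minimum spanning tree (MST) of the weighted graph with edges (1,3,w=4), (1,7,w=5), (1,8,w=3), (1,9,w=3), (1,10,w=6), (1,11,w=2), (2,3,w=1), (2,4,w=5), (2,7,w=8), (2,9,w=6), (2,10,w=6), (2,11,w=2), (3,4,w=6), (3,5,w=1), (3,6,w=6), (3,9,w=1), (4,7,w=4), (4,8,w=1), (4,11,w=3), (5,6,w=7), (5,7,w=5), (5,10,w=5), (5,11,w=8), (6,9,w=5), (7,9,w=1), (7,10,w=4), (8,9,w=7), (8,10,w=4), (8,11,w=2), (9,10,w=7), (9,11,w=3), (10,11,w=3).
19 (MST edges: (1,11,w=2), (2,3,w=1), (2,11,w=2), (3,5,w=1), (3,9,w=1), (4,8,w=1), (6,9,w=5), (7,9,w=1), (8,11,w=2), (10,11,w=3); sum of weights 2 + 1 + 2 + 1 + 1 + 1 + 5 + 1 + 2 + 3 = 19)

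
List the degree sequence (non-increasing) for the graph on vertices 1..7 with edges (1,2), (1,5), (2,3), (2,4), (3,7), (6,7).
[3, 2, 2, 2, 1, 1, 1] (degrees: deg(1)=2, deg(2)=3, deg(3)=2, deg(4)=1, deg(5)=1, deg(6)=1, deg(7)=2)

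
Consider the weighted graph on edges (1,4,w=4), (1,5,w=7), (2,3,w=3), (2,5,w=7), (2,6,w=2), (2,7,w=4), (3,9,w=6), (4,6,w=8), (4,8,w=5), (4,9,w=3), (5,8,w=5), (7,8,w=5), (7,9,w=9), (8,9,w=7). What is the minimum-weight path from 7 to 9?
9 (path: 7 -> 9; weights 9 = 9)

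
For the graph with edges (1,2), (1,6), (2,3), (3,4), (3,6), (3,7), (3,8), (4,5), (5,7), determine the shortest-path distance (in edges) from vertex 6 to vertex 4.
2 (path: 6 -> 3 -> 4, 2 edges)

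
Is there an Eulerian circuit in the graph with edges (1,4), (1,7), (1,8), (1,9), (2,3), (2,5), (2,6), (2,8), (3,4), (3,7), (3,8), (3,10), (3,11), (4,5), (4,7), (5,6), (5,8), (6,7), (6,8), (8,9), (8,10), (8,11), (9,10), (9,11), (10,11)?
Yes (the graph is connected and all 11 vertices have even degree)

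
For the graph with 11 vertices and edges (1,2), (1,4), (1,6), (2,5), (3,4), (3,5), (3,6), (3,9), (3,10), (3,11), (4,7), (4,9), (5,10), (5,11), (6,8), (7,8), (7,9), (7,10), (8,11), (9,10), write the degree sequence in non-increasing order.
[6, 4, 4, 4, 4, 4, 3, 3, 3, 3, 2] (degrees: deg(1)=3, deg(2)=2, deg(3)=6, deg(4)=4, deg(5)=4, deg(6)=3, deg(7)=4, deg(8)=3, deg(9)=4, deg(10)=4, deg(11)=3)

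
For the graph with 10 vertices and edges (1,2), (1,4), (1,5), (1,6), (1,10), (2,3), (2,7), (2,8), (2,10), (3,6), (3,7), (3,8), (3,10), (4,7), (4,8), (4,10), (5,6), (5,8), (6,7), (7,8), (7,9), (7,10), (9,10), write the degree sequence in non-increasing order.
[7, 6, 5, 5, 5, 5, 4, 4, 3, 2] (degrees: deg(1)=5, deg(2)=5, deg(3)=5, deg(4)=4, deg(5)=3, deg(6)=4, deg(7)=7, deg(8)=5, deg(9)=2, deg(10)=6)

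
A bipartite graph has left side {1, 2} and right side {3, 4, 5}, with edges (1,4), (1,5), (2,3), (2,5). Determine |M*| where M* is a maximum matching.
2 (matching: (1,4), (2,5); upper bound min(|L|,|R|) = min(2,3) = 2)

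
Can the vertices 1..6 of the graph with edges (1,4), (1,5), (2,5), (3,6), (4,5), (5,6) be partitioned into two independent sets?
No (odd cycle of length 3: 5 -> 1 -> 4 -> 5)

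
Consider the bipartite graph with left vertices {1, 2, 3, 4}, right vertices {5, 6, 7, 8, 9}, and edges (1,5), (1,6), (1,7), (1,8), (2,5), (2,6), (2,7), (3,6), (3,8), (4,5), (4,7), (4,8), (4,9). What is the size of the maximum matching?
4 (matching: (1,8), (2,7), (3,6), (4,9); upper bound min(|L|,|R|) = min(4,5) = 4)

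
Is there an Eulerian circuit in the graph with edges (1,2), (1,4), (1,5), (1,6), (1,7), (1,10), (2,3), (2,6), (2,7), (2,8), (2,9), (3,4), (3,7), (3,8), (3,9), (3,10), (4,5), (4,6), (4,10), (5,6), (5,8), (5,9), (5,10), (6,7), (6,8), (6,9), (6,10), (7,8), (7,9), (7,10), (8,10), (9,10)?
No (2 vertices have odd degree: {4, 7}; Eulerian circuit requires 0)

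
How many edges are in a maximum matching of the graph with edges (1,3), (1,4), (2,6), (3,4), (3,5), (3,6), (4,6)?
3 (matching: (1,4), (2,6), (3,5); upper bound floor(n/2) = floor(6/2) = 3)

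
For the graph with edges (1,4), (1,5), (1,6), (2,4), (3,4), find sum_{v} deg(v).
10 (handshake: sum of degrees = 2|E| = 2 x 5 = 10)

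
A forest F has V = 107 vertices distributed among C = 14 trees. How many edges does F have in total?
93 (Each of the 14 component trees on V_i vertices has V_i - 1 edges; summing gives V - C = 107 - 14 = 93)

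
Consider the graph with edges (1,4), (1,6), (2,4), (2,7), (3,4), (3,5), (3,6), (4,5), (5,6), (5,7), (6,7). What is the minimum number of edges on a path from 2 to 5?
2 (path: 2 -> 4 -> 5, 2 edges)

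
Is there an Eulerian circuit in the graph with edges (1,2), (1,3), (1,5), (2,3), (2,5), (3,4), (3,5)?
No (4 vertices have odd degree: {1, 2, 4, 5}; Eulerian circuit requires 0)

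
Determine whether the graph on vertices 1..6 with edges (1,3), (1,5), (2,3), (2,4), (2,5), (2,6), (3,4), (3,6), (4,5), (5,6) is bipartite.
No (odd cycle of length 3: 2 -> 3 -> 4 -> 2)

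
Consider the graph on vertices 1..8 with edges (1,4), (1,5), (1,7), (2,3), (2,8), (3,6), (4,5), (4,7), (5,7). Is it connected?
No, it has 2 components: {1, 4, 5, 7}, {2, 3, 6, 8}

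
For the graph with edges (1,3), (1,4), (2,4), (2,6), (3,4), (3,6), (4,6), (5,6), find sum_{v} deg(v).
16 (handshake: sum of degrees = 2|E| = 2 x 8 = 16)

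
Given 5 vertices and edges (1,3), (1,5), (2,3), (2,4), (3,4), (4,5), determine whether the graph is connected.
Yes (BFS from 1 visits [1, 3, 5, 2, 4] — all 5 vertices reached)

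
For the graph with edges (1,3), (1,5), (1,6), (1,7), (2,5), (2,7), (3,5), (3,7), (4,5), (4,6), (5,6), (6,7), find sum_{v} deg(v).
24 (handshake: sum of degrees = 2|E| = 2 x 12 = 24)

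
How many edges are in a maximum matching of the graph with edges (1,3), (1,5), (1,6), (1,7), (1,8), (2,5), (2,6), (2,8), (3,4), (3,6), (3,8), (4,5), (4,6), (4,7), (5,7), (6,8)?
4 (matching: (1,3), (2,5), (4,7), (6,8); upper bound floor(n/2) = floor(8/2) = 4)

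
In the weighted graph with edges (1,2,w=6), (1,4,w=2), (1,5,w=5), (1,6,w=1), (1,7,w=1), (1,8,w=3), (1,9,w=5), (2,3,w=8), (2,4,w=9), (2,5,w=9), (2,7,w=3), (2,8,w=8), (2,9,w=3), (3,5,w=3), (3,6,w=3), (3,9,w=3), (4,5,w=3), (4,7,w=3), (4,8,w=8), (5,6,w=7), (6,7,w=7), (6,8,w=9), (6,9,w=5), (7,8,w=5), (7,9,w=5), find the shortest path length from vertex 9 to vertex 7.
5 (path: 9 -> 7; weights 5 = 5)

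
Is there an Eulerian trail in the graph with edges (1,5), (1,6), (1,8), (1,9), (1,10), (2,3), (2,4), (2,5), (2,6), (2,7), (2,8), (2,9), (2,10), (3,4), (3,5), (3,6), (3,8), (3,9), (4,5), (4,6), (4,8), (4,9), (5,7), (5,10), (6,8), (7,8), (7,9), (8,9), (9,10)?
No (4 vertices have odd degree: {1, 6, 8, 9}; Eulerian path requires 0 or 2)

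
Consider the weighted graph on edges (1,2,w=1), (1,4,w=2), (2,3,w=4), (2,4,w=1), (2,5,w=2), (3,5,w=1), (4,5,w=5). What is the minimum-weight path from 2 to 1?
1 (path: 2 -> 1; weights 1 = 1)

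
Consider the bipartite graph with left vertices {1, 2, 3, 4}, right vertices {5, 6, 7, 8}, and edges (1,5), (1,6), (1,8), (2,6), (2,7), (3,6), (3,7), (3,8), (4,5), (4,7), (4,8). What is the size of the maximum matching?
4 (matching: (1,8), (2,7), (3,6), (4,5); upper bound min(|L|,|R|) = min(4,4) = 4)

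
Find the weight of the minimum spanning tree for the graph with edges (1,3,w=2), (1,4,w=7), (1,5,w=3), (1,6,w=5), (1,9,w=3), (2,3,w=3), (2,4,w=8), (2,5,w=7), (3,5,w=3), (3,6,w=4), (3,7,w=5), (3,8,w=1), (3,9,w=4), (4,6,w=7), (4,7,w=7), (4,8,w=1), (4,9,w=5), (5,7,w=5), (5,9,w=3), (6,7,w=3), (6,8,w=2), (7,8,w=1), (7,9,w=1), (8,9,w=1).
14 (MST edges: (1,3,w=2), (1,5,w=3), (2,3,w=3), (3,8,w=1), (4,8,w=1), (6,8,w=2), (7,8,w=1), (7,9,w=1); sum of weights 2 + 3 + 3 + 1 + 1 + 2 + 1 + 1 = 14)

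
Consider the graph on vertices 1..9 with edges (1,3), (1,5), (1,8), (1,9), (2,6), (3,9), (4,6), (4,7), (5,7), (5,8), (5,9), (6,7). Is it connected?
Yes (BFS from 1 visits [1, 3, 5, 8, 9, 7, 4, 6, 2] — all 9 vertices reached)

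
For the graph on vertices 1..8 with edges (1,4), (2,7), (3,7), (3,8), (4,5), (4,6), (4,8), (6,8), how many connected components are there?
1 (components: {1, 2, 3, 4, 5, 6, 7, 8})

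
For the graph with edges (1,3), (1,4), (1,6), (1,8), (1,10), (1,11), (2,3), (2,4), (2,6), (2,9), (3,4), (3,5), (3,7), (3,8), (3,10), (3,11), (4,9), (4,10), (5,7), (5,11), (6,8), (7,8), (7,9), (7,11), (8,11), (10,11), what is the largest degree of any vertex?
8 (attained at vertex 3)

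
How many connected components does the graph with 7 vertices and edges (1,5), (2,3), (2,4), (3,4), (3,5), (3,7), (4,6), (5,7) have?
1 (components: {1, 2, 3, 4, 5, 6, 7})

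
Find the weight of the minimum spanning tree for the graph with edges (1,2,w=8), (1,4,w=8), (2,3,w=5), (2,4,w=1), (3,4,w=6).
14 (MST edges: (1,4,w=8), (2,3,w=5), (2,4,w=1); sum of weights 8 + 5 + 1 = 14)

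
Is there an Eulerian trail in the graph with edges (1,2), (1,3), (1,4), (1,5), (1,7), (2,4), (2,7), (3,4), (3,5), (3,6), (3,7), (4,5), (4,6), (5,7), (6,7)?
No (6 vertices have odd degree: {1, 2, 3, 4, 6, 7}; Eulerian path requires 0 or 2)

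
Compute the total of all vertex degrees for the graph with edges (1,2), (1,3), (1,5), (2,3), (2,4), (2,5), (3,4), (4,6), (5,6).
18 (handshake: sum of degrees = 2|E| = 2 x 9 = 18)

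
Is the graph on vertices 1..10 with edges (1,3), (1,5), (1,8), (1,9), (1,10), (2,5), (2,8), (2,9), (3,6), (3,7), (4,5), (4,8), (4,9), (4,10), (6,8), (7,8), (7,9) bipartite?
Yes. Partition: {1, 2, 4, 6, 7}, {3, 5, 8, 9, 10}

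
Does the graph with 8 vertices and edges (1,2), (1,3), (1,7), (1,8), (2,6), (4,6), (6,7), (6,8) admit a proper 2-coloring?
Yes. Partition: {1, 5, 6}, {2, 3, 4, 7, 8}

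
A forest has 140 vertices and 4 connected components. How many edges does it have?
136 (Each of the 4 component trees on V_i vertices has V_i - 1 edges; summing gives V - C = 140 - 4 = 136)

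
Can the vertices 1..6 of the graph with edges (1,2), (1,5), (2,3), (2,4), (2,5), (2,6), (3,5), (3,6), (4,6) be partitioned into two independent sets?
No (odd cycle of length 3: 5 -> 1 -> 2 -> 5)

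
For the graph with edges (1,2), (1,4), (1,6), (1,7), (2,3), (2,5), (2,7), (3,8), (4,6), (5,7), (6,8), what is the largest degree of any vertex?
4 (attained at vertices 1, 2)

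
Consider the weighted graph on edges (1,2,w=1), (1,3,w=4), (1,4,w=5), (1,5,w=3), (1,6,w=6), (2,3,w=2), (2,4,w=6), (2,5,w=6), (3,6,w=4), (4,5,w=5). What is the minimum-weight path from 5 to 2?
4 (path: 5 -> 1 -> 2; weights 3 + 1 = 4)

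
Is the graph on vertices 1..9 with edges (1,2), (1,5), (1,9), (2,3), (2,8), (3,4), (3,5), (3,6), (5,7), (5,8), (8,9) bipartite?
Yes. Partition: {1, 3, 7, 8}, {2, 4, 5, 6, 9}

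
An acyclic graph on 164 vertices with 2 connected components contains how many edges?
162 (Each of the 2 component trees on V_i vertices has V_i - 1 edges; summing gives V - C = 164 - 2 = 162)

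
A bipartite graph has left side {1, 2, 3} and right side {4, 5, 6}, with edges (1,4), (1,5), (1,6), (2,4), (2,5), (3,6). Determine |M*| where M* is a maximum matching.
3 (matching: (1,4), (2,5), (3,6); upper bound min(|L|,|R|) = min(3,3) = 3)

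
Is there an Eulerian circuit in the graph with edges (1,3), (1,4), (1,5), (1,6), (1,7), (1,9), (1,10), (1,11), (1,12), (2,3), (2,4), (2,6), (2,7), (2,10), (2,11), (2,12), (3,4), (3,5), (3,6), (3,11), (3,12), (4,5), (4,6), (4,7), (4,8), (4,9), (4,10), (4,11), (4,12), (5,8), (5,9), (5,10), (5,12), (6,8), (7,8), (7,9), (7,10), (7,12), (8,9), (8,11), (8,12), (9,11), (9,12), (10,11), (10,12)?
No (12 vertices have odd degree: {1, 2, 3, 4, 5, 6, 7, 8, 9, 10, 11, 12}; Eulerian circuit requires 0)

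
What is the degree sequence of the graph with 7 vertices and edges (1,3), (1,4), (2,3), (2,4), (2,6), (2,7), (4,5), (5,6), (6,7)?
[4, 3, 3, 2, 2, 2, 2] (degrees: deg(1)=2, deg(2)=4, deg(3)=2, deg(4)=3, deg(5)=2, deg(6)=3, deg(7)=2)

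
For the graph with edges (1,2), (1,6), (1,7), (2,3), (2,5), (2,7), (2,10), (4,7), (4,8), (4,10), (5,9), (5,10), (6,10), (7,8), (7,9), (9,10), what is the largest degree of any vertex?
5 (attained at vertices 2, 7, 10)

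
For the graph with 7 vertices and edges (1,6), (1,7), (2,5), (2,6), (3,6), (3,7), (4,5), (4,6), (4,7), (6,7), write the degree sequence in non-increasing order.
[5, 4, 3, 2, 2, 2, 2] (degrees: deg(1)=2, deg(2)=2, deg(3)=2, deg(4)=3, deg(5)=2, deg(6)=5, deg(7)=4)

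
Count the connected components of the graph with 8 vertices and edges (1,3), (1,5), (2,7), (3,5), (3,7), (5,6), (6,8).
2 (components: {1, 2, 3, 5, 6, 7, 8}, {4})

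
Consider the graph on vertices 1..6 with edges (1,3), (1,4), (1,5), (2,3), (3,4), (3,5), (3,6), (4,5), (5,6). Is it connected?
Yes (BFS from 1 visits [1, 3, 4, 5, 2, 6] — all 6 vertices reached)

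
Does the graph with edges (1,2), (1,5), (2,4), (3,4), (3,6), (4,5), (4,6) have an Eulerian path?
Yes — and in fact it has an Eulerian circuit (the graph is connected and all 6 vertices have even degree)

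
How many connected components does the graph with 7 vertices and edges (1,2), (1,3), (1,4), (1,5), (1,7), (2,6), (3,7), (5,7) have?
1 (components: {1, 2, 3, 4, 5, 6, 7})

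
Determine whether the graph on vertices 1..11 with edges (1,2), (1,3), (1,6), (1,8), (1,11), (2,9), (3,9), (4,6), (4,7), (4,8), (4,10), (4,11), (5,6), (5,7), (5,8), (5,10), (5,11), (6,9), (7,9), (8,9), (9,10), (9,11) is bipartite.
Yes. Partition: {1, 4, 5, 9}, {2, 3, 6, 7, 8, 10, 11}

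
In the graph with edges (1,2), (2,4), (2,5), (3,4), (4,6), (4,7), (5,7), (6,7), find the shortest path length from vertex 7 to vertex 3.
2 (path: 7 -> 4 -> 3, 2 edges)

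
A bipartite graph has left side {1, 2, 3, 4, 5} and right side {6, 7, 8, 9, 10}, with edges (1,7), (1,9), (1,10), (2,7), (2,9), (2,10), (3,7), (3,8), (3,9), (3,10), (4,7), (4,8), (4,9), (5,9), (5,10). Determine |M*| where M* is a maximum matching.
4 (matching: (1,10), (2,9), (3,8), (4,7); upper bound min(|L|,|R|) = min(5,5) = 5)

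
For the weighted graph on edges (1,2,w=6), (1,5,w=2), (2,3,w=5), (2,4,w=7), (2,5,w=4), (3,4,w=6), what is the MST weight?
17 (MST edges: (1,5,w=2), (2,3,w=5), (2,5,w=4), (3,4,w=6); sum of weights 2 + 5 + 4 + 6 = 17)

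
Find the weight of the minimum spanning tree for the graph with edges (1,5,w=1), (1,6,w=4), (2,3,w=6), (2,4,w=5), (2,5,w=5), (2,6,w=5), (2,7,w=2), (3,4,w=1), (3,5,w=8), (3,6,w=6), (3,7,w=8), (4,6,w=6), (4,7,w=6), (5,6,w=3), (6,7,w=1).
13 (MST edges: (1,5,w=1), (2,4,w=5), (2,7,w=2), (3,4,w=1), (5,6,w=3), (6,7,w=1); sum of weights 1 + 5 + 2 + 1 + 3 + 1 = 13)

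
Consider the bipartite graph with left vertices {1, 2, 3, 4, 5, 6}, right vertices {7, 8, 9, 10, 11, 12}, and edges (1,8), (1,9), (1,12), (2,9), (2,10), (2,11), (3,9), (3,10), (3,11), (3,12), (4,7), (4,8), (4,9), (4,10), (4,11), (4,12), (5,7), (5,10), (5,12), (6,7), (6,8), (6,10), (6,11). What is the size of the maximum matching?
6 (matching: (1,12), (2,11), (3,10), (4,9), (5,7), (6,8); upper bound min(|L|,|R|) = min(6,6) = 6)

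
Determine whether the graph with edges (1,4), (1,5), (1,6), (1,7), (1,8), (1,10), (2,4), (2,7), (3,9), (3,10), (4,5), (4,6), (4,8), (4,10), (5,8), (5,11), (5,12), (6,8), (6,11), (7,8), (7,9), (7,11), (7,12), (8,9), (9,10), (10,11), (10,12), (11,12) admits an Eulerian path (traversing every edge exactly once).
Yes (the graph is connected and exactly 2 vertices have odd degree: {5, 11}; any Eulerian path must start and end at those)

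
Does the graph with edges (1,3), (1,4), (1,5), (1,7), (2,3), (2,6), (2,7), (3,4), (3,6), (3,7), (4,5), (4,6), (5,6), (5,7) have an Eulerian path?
Yes (the graph is connected and exactly 2 vertices have odd degree: {2, 3}; any Eulerian path must start and end at those)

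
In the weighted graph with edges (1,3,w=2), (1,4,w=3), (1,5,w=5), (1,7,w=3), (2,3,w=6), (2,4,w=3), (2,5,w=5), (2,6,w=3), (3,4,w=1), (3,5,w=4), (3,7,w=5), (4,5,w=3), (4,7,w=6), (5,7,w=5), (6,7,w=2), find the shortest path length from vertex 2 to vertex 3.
4 (path: 2 -> 4 -> 3; weights 3 + 1 = 4)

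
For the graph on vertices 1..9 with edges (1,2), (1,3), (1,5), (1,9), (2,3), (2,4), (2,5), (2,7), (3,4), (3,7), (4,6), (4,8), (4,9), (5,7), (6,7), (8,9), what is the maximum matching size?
4 (matching: (1,5), (3,4), (6,7), (8,9); upper bound floor(n/2) = floor(9/2) = 4)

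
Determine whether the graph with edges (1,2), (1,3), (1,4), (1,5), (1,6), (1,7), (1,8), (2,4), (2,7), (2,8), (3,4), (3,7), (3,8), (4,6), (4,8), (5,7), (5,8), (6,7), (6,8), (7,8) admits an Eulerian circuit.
No (4 vertices have odd degree: {1, 4, 5, 8}; Eulerian circuit requires 0)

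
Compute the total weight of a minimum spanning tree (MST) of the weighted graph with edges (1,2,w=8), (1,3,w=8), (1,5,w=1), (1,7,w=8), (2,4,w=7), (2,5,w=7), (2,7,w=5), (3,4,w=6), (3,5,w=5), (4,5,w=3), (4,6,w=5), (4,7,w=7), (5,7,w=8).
26 (MST edges: (1,5,w=1), (2,4,w=7), (2,7,w=5), (3,5,w=5), (4,5,w=3), (4,6,w=5); sum of weights 1 + 7 + 5 + 5 + 3 + 5 = 26)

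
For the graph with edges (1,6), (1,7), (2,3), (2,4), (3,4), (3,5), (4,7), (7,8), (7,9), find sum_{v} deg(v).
18 (handshake: sum of degrees = 2|E| = 2 x 9 = 18)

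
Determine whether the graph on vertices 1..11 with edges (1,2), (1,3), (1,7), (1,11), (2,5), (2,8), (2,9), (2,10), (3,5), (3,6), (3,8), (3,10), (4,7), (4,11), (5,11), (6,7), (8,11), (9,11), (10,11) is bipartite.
Yes. Partition: {1, 4, 5, 6, 8, 9, 10}, {2, 3, 7, 11}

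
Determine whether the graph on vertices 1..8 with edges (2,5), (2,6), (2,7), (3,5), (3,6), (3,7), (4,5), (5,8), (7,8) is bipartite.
Yes. Partition: {1, 2, 3, 4, 8}, {5, 6, 7}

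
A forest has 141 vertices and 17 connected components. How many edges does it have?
124 (Each of the 17 component trees on V_i vertices has V_i - 1 edges; summing gives V - C = 141 - 17 = 124)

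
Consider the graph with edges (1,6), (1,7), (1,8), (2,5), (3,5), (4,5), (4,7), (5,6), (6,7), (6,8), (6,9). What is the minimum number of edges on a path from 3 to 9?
3 (path: 3 -> 5 -> 6 -> 9, 3 edges)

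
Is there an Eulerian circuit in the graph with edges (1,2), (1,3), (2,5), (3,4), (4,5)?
Yes (the graph is connected and all 5 vertices have even degree)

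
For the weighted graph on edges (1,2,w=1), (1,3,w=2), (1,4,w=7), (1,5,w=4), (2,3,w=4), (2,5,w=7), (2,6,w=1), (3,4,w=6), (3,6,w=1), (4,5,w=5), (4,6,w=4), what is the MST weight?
11 (MST edges: (1,2,w=1), (1,5,w=4), (2,6,w=1), (3,6,w=1), (4,6,w=4); sum of weights 1 + 4 + 1 + 1 + 4 = 11)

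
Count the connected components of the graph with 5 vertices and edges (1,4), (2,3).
3 (components: {1, 4}, {2, 3}, {5})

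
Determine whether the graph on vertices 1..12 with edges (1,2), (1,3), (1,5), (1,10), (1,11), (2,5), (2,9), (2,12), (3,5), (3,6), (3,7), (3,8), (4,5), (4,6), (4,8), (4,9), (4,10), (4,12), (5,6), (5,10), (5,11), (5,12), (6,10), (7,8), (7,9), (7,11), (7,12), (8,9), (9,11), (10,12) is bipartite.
No (odd cycle of length 3: 11 -> 1 -> 5 -> 11)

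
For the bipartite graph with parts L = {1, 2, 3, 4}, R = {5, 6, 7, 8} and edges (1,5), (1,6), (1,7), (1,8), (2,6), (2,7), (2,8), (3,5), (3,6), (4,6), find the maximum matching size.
4 (matching: (1,8), (2,7), (3,5), (4,6); upper bound min(|L|,|R|) = min(4,4) = 4)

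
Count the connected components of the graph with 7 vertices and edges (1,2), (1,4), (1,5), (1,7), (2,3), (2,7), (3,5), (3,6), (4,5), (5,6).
1 (components: {1, 2, 3, 4, 5, 6, 7})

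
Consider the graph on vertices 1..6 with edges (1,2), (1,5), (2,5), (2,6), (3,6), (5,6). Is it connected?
No, it has 2 components: {1, 2, 3, 5, 6}, {4}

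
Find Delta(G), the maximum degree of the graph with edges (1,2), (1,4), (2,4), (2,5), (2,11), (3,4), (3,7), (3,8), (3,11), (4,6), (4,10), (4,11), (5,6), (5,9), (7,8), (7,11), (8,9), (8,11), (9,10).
6 (attained at vertex 4)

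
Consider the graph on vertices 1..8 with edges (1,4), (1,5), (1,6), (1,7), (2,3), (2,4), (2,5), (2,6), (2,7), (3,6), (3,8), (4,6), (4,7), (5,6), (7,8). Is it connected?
Yes (BFS from 1 visits [1, 4, 5, 6, 7, 2, 3, 8] — all 8 vertices reached)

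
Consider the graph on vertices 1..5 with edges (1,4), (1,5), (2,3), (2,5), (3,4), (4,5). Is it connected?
Yes (BFS from 1 visits [1, 4, 5, 3, 2] — all 5 vertices reached)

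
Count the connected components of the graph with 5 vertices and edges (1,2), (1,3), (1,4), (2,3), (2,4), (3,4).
2 (components: {1, 2, 3, 4}, {5})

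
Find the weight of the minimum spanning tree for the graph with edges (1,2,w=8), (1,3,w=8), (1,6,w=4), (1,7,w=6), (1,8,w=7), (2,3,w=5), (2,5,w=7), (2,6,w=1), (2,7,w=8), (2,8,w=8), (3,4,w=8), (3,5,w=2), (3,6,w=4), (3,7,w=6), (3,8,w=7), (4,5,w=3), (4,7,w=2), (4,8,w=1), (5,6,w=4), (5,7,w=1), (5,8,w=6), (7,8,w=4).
15 (MST edges: (1,6,w=4), (2,6,w=1), (3,5,w=2), (3,6,w=4), (4,7,w=2), (4,8,w=1), (5,7,w=1); sum of weights 4 + 1 + 2 + 4 + 2 + 1 + 1 = 15)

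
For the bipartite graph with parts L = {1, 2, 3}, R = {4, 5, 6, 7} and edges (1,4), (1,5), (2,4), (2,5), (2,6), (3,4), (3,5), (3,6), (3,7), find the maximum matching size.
3 (matching: (1,5), (2,6), (3,7); upper bound min(|L|,|R|) = min(3,4) = 3)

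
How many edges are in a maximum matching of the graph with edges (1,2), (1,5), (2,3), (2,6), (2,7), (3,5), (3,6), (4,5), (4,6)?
3 (matching: (1,5), (2,7), (4,6); upper bound floor(n/2) = floor(7/2) = 3)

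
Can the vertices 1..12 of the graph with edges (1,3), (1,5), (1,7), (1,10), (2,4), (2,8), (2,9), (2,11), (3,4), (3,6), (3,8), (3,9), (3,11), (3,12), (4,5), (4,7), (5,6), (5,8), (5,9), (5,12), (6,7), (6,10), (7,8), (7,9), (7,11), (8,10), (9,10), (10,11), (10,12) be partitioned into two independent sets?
Yes. Partition: {1, 4, 6, 8, 9, 11, 12}, {2, 3, 5, 7, 10}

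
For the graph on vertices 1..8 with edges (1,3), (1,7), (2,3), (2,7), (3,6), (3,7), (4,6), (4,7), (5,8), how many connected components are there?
2 (components: {1, 2, 3, 4, 6, 7}, {5, 8})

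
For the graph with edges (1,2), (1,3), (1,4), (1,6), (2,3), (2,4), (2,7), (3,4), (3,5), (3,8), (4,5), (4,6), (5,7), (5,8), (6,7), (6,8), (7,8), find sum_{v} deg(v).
34 (handshake: sum of degrees = 2|E| = 2 x 17 = 34)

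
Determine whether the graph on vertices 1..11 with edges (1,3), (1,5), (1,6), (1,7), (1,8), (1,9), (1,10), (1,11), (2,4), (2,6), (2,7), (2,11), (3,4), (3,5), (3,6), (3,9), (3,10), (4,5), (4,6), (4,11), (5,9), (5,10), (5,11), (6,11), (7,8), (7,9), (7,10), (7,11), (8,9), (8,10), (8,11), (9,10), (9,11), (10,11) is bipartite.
No (odd cycle of length 3: 5 -> 1 -> 11 -> 5)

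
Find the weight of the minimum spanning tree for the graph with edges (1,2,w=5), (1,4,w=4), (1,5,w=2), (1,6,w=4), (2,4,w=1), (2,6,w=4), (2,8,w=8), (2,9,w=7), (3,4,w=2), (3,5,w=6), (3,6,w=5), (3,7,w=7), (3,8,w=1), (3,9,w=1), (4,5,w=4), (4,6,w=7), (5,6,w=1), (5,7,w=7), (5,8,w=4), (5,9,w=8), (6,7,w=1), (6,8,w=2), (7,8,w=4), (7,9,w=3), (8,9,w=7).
11 (MST edges: (1,5,w=2), (2,4,w=1), (3,4,w=2), (3,8,w=1), (3,9,w=1), (5,6,w=1), (6,7,w=1), (6,8,w=2); sum of weights 2 + 1 + 2 + 1 + 1 + 1 + 1 + 2 = 11)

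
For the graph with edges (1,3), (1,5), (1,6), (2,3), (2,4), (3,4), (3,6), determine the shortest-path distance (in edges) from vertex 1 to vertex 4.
2 (path: 1 -> 3 -> 4, 2 edges)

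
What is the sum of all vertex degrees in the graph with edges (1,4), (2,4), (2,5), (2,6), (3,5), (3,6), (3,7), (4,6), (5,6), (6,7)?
20 (handshake: sum of degrees = 2|E| = 2 x 10 = 20)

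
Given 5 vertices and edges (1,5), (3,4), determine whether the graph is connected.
No, it has 3 components: {1, 5}, {2}, {3, 4}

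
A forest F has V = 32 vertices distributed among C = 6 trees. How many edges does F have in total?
26 (Each of the 6 component trees on V_i vertices has V_i - 1 edges; summing gives V - C = 32 - 6 = 26)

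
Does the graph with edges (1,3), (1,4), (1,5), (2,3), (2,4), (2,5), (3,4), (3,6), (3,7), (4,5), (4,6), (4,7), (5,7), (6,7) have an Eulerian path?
No (4 vertices have odd degree: {1, 2, 3, 6}; Eulerian path requires 0 or 2)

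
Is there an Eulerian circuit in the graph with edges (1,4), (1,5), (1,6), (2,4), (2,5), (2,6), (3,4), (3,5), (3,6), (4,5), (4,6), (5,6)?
No (6 vertices have odd degree: {1, 2, 3, 4, 5, 6}; Eulerian circuit requires 0)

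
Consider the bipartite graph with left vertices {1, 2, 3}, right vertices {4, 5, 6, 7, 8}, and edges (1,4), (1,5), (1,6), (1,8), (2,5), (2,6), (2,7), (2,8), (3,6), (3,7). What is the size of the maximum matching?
3 (matching: (1,8), (2,7), (3,6); upper bound min(|L|,|R|) = min(3,5) = 3)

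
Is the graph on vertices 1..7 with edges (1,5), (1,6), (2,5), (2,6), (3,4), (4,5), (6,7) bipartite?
Yes. Partition: {1, 2, 4, 7}, {3, 5, 6}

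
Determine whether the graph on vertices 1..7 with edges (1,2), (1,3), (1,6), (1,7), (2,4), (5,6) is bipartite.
Yes. Partition: {1, 4, 5}, {2, 3, 6, 7}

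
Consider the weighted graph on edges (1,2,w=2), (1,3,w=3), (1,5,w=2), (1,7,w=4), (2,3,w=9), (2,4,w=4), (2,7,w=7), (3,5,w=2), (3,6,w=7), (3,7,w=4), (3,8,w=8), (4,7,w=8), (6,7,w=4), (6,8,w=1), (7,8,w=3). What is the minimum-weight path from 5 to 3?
2 (path: 5 -> 3; weights 2 = 2)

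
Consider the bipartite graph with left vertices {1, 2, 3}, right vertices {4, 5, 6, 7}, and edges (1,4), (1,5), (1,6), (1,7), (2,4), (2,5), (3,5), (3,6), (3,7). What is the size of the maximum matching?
3 (matching: (1,7), (2,5), (3,6); upper bound min(|L|,|R|) = min(3,4) = 3)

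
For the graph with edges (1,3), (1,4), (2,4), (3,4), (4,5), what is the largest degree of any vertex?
4 (attained at vertex 4)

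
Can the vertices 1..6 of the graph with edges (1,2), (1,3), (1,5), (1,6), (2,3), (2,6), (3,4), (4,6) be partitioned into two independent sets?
No (odd cycle of length 3: 6 -> 1 -> 2 -> 6)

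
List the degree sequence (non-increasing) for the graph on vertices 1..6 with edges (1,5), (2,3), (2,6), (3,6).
[2, 2, 2, 1, 1, 0] (degrees: deg(1)=1, deg(2)=2, deg(3)=2, deg(4)=0, deg(5)=1, deg(6)=2)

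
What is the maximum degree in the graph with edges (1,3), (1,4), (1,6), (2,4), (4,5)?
3 (attained at vertices 1, 4)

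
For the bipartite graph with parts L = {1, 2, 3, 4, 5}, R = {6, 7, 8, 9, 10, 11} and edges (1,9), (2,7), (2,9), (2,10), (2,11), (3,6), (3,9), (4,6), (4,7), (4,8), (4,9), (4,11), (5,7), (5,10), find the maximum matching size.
5 (matching: (1,9), (2,11), (3,6), (4,8), (5,10); upper bound min(|L|,|R|) = min(5,6) = 5)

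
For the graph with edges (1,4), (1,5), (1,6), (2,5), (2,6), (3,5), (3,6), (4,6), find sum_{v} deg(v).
16 (handshake: sum of degrees = 2|E| = 2 x 8 = 16)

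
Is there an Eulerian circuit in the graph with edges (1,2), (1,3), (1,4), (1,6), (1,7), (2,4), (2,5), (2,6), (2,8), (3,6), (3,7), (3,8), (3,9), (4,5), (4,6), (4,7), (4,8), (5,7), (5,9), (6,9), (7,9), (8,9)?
No (6 vertices have odd degree: {1, 2, 3, 6, 7, 9}; Eulerian circuit requires 0)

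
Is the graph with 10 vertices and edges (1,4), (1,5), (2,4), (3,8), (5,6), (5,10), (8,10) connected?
No, it has 3 components: {1, 2, 3, 4, 5, 6, 8, 10}, {7}, {9}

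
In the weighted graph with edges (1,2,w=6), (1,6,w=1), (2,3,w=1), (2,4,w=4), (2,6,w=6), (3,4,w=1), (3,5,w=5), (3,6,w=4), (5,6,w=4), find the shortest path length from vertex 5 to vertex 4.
6 (path: 5 -> 3 -> 4; weights 5 + 1 = 6)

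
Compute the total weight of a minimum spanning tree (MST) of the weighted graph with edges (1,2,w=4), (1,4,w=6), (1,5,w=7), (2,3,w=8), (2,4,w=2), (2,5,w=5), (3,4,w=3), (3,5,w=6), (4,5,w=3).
12 (MST edges: (1,2,w=4), (2,4,w=2), (3,4,w=3), (4,5,w=3); sum of weights 4 + 2 + 3 + 3 = 12)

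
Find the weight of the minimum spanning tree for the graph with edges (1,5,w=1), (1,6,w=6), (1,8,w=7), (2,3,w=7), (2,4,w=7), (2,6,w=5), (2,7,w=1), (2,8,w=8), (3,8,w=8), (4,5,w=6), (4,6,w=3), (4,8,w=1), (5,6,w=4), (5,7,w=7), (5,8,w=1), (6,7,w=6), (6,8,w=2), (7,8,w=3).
16 (MST edges: (1,5,w=1), (2,3,w=7), (2,7,w=1), (4,8,w=1), (5,8,w=1), (6,8,w=2), (7,8,w=3); sum of weights 1 + 7 + 1 + 1 + 1 + 2 + 3 = 16)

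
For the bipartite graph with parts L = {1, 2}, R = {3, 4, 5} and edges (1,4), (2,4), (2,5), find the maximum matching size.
2 (matching: (1,4), (2,5); upper bound min(|L|,|R|) = min(2,3) = 2)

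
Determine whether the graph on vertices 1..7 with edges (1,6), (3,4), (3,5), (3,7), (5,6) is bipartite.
Yes. Partition: {1, 2, 4, 5, 7}, {3, 6}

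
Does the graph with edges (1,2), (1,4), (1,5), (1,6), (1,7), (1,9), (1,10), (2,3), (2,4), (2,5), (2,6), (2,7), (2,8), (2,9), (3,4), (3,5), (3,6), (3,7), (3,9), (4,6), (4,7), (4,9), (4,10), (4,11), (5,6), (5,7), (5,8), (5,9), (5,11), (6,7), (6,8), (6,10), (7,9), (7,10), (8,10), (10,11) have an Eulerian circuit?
No (2 vertices have odd degree: {1, 11}; Eulerian circuit requires 0)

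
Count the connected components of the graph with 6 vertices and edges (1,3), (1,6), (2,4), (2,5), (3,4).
1 (components: {1, 2, 3, 4, 5, 6})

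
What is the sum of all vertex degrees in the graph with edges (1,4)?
2 (handshake: sum of degrees = 2|E| = 2 x 1 = 2)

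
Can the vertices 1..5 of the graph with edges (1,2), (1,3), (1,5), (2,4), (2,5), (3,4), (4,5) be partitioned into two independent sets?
No (odd cycle of length 3: 5 -> 1 -> 2 -> 5)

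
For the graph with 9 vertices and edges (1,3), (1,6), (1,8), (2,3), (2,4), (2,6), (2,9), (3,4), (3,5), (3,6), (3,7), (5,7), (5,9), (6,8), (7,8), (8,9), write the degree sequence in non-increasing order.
[6, 4, 4, 4, 3, 3, 3, 3, 2] (degrees: deg(1)=3, deg(2)=4, deg(3)=6, deg(4)=2, deg(5)=3, deg(6)=4, deg(7)=3, deg(8)=4, deg(9)=3)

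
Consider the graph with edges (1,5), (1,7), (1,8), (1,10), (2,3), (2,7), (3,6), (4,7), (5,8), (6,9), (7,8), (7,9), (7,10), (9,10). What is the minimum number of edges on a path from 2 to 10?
2 (path: 2 -> 7 -> 10, 2 edges)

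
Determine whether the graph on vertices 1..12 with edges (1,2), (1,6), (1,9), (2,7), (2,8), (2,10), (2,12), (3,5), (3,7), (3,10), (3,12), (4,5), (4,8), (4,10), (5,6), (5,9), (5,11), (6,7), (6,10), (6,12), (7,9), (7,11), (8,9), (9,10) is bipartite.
Yes. Partition: {1, 5, 7, 8, 10, 12}, {2, 3, 4, 6, 9, 11}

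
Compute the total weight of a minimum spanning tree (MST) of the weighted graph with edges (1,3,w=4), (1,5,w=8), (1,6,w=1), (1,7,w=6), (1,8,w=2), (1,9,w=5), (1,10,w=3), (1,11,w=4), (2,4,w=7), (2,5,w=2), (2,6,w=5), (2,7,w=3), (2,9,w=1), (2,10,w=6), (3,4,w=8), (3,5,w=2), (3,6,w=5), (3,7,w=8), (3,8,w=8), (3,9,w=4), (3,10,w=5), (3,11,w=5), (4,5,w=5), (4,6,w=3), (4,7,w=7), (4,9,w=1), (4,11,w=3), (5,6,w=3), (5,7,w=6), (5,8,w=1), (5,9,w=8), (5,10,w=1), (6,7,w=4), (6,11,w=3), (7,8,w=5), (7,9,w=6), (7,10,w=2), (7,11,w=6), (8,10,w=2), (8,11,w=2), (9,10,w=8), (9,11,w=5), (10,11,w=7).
15 (MST edges: (1,6,w=1), (1,8,w=2), (2,5,w=2), (2,9,w=1), (3,5,w=2), (4,9,w=1), (5,8,w=1), (5,10,w=1), (7,10,w=2), (8,11,w=2); sum of weights 1 + 2 + 2 + 1 + 2 + 1 + 1 + 1 + 2 + 2 = 15)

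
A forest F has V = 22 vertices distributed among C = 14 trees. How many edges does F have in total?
8 (Each of the 14 component trees on V_i vertices has V_i - 1 edges; summing gives V - C = 22 - 14 = 8)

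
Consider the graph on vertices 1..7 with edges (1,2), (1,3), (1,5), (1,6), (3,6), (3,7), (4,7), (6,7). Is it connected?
Yes (BFS from 1 visits [1, 2, 3, 5, 6, 7, 4] — all 7 vertices reached)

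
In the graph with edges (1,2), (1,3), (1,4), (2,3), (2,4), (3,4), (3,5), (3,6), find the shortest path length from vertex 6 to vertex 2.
2 (path: 6 -> 3 -> 2, 2 edges)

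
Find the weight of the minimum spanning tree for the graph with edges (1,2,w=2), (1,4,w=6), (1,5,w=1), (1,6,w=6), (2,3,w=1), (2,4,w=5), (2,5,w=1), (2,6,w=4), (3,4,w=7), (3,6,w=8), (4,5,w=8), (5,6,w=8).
12 (MST edges: (1,5,w=1), (2,3,w=1), (2,4,w=5), (2,5,w=1), (2,6,w=4); sum of weights 1 + 1 + 5 + 1 + 4 = 12)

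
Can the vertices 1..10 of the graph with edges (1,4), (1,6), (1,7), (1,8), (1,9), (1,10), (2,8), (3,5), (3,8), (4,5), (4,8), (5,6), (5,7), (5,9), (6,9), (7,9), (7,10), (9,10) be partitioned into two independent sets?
No (odd cycle of length 3: 10 -> 1 -> 9 -> 10)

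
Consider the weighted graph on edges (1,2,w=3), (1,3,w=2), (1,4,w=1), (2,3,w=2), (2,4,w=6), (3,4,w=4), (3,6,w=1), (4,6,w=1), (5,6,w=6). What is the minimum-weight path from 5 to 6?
6 (path: 5 -> 6; weights 6 = 6)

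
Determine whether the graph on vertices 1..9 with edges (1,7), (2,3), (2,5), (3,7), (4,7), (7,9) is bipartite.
Yes. Partition: {1, 3, 4, 5, 6, 8, 9}, {2, 7}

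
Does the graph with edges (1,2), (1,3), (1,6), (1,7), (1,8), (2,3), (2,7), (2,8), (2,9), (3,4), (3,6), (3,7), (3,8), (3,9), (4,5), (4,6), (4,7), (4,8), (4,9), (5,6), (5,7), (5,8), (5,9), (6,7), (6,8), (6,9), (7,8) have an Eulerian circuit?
No (8 vertices have odd degree: {1, 2, 3, 5, 6, 7, 8, 9}; Eulerian circuit requires 0)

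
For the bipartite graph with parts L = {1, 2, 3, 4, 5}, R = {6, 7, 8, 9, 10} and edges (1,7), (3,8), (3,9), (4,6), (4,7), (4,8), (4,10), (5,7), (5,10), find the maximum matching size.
4 (matching: (1,7), (3,9), (4,8), (5,10); upper bound min(|L|,|R|) = min(5,5) = 5)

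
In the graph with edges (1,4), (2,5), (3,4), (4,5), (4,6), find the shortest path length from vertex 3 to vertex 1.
2 (path: 3 -> 4 -> 1, 2 edges)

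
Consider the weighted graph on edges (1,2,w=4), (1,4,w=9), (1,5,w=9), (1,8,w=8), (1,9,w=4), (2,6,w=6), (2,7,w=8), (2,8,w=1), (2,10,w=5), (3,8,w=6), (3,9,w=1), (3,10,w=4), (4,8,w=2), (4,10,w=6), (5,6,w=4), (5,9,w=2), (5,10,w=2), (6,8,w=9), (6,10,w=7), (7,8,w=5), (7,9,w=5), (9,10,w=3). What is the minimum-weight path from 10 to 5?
2 (path: 10 -> 5; weights 2 = 2)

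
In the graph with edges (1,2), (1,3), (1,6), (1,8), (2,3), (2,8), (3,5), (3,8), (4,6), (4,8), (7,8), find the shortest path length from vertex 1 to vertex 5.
2 (path: 1 -> 3 -> 5, 2 edges)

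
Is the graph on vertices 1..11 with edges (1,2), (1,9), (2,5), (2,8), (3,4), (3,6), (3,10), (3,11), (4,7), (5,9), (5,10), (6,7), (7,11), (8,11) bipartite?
Yes. Partition: {1, 3, 5, 7, 8}, {2, 4, 6, 9, 10, 11}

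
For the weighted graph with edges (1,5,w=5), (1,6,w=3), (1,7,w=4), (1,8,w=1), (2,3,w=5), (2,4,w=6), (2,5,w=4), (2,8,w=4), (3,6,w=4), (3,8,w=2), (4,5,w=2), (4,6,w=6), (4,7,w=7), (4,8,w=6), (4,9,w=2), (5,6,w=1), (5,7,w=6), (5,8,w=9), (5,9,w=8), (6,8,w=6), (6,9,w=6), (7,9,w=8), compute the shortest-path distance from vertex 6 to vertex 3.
4 (path: 6 -> 3; weights 4 = 4)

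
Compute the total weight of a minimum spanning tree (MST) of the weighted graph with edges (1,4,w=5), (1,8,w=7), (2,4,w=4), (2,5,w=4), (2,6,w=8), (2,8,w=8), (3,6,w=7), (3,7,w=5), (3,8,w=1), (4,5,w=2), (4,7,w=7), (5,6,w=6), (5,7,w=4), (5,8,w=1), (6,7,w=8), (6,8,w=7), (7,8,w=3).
22 (MST edges: (1,4,w=5), (2,4,w=4), (3,8,w=1), (4,5,w=2), (5,6,w=6), (5,8,w=1), (7,8,w=3); sum of weights 5 + 4 + 1 + 2 + 6 + 1 + 3 = 22)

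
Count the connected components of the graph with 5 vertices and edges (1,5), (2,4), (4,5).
2 (components: {1, 2, 4, 5}, {3})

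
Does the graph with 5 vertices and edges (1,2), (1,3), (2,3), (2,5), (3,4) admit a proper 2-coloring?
No (odd cycle of length 3: 2 -> 1 -> 3 -> 2)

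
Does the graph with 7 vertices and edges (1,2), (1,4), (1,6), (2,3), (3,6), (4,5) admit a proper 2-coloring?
Yes. Partition: {1, 3, 5, 7}, {2, 4, 6}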